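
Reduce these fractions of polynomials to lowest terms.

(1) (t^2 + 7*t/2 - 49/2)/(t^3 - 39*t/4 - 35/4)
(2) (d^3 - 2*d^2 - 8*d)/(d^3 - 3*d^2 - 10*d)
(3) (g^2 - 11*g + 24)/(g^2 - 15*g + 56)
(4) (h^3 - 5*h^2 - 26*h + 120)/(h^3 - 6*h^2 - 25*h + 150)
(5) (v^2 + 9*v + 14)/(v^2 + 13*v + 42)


(1) = (2*t + 14)/(2*t^2 + 7*t + 5)
(2) = (d - 4)/(d - 5)
(3) = (g - 3)/(g - 7)
(4) = (h - 4)/(h - 5)
(5) = (v + 2)/(v + 6)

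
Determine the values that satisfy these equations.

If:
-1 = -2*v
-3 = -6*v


Then:
v = 1/2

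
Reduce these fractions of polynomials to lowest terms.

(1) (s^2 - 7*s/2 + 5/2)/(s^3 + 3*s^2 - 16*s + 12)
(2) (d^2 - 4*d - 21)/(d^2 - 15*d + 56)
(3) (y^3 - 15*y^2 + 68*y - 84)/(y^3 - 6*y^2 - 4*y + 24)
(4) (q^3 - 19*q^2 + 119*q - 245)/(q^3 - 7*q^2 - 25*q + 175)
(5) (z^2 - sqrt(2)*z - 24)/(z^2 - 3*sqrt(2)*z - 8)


(1) = (2*s - 5)/(2*s^2 + 8*s - 24)
(2) = (d + 3)/(d - 8)
(3) = (y - 7)/(y + 2)
(4) = (q - 7)/(q + 5)
(5) = (z + 3*sqrt(2))/(z + sqrt(2))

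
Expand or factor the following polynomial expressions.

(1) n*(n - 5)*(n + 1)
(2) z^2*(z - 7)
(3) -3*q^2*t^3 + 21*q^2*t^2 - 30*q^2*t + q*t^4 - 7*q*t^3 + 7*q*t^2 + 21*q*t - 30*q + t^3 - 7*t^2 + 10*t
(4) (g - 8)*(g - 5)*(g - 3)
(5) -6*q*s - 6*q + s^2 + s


(1) = n^3 - 4*n^2 - 5*n
(2) = z^3 - 7*z^2
(3) = (-3*q + t)*(t - 5)*(t - 2)*(q*t + 1)
(4) = g^3 - 16*g^2 + 79*g - 120
(5) = (-6*q + s)*(s + 1)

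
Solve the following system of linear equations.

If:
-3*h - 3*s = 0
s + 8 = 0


Then:
h = 8
s = -8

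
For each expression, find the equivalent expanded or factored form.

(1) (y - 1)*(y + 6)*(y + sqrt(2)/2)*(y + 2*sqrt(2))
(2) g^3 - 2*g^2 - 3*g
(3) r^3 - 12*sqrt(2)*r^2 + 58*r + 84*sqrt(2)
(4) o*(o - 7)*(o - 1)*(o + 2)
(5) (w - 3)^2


(1) = y^4 + 5*sqrt(2)*y^3/2 + 5*y^3 - 4*y^2 + 25*sqrt(2)*y^2/2 - 15*sqrt(2)*y + 10*y - 12
(2) = g*(g - 3)*(g + 1)
(3) = (r - 7*sqrt(2))*(r - 6*sqrt(2))*(r + sqrt(2))
(4) = o^4 - 6*o^3 - 9*o^2 + 14*o
(5) = w^2 - 6*w + 9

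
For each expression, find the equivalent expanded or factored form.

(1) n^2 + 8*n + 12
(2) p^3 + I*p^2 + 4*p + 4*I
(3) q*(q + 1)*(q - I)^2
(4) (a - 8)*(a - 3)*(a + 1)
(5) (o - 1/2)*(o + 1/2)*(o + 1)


(1) = (n + 2)*(n + 6)
(2) = (p - 2*I)*(p + I)*(p + 2*I)
(3) = q^4 + q^3 - 2*I*q^3 - q^2 - 2*I*q^2 - q
(4) = a^3 - 10*a^2 + 13*a + 24
(5) = o^3 + o^2 - o/4 - 1/4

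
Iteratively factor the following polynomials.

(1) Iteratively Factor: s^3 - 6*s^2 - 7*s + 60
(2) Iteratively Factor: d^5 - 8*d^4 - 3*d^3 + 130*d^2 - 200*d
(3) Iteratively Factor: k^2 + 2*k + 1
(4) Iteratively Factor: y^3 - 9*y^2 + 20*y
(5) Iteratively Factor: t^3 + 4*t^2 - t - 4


(1) = (s + 3)*(s^2 - 9*s + 20) = (s - 4)*(s + 3)*(s - 5)
(2) = (d + 4)*(d^4 - 12*d^3 + 45*d^2 - 50*d) = (d - 2)*(d + 4)*(d^3 - 10*d^2 + 25*d) = (d - 5)*(d - 2)*(d + 4)*(d^2 - 5*d) = d*(d - 5)*(d - 2)*(d + 4)*(d - 5)
(3) = (k + 1)*(k + 1)
(4) = (y)*(y^2 - 9*y + 20) = y*(y - 4)*(y - 5)
(5) = (t + 1)*(t^2 + 3*t - 4) = (t + 1)*(t + 4)*(t - 1)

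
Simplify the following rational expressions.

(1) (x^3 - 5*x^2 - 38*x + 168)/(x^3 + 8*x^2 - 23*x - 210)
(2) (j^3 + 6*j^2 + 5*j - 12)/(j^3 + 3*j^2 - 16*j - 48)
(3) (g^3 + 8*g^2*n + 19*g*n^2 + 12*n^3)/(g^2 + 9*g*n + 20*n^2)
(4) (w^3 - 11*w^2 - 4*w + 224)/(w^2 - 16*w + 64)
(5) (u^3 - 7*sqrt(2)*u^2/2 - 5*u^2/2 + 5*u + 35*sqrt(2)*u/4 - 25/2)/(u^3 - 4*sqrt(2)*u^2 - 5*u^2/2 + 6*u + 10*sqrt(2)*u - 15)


(1) = (x^2 - 11*x + 28)/(x^2 + 2*x - 35)
(2) = (j - 1)/(j - 4)
(3) = (g^2 + 4*g*n + 3*n^2)/(g + 5*n)
(4) = (w^2 - 3*w - 28)/(w - 8)
(5) = (8*u - 20*sqrt(2))/(8*u - 24*sqrt(2))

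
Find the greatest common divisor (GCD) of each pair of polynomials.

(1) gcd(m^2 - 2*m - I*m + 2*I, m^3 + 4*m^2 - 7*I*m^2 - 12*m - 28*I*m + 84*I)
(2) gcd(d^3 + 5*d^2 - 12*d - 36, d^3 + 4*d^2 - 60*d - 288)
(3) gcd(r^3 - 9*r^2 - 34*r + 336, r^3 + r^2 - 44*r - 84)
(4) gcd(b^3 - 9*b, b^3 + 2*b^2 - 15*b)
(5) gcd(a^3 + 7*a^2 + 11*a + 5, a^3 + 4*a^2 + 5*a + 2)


(1) = m - 2
(2) = gcd((d - 3)*(d + 2)*(d + 6), (d - 8)*(d + 6)^2) = d + 6
(3) = gcd((r - 8)*(r - 7)*(r + 6), (r - 7)*(r + 2)*(r + 6)) = r^2 - r - 42
(4) = gcd(b*(b - 3)*(b + 3), b*(b - 3)*(b + 5)) = b^2 - 3*b
(5) = gcd((a + 1)^2*(a + 5), (a + 1)^2*(a + 2)) = a^2 + 2*a + 1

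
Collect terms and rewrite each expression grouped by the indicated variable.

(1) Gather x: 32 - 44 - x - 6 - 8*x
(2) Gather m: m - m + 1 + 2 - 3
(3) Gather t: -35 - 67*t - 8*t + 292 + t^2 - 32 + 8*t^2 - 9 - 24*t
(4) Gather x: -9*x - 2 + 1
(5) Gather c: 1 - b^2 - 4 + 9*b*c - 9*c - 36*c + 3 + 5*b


(1) = -9*x - 18
(2) = 0
(3) = 9*t^2 - 99*t + 216
(4) = -9*x - 1
(5) = -b^2 + 5*b + c*(9*b - 45)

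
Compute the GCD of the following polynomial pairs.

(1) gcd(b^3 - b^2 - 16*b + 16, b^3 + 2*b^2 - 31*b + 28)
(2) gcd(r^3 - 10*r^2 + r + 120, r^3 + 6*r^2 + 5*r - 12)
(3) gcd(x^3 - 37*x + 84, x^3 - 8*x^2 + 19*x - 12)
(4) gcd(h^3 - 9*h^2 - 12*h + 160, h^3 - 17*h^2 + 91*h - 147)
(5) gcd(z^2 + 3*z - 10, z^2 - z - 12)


(1) = gcd((b - 4)*(b - 1)*(b + 4), (b - 4)*(b - 1)*(b + 7)) = b^2 - 5*b + 4
(2) = r + 3
(3) = gcd((x - 4)*(x - 3)*(x + 7), (x - 4)*(x - 3)*(x - 1)) = x^2 - 7*x + 12
(4) = gcd((h - 8)*(h - 5)*(h + 4), (h - 7)^2*(h - 3)) = 1
(5) = 1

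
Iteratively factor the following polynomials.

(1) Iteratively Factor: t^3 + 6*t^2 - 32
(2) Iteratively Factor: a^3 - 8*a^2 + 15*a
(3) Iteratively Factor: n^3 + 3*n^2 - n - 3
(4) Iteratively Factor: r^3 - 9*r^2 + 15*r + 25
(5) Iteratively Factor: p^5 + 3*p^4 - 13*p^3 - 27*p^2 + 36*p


(1) = (t + 4)*(t^2 + 2*t - 8) = (t - 2)*(t + 4)*(t + 4)
(2) = (a)*(a^2 - 8*a + 15) = a*(a - 3)*(a - 5)
(3) = (n + 3)*(n^2 - 1) = (n - 1)*(n + 3)*(n + 1)
(4) = (r + 1)*(r^2 - 10*r + 25) = (r - 5)*(r + 1)*(r - 5)
(5) = (p - 3)*(p^4 + 6*p^3 + 5*p^2 - 12*p) = (p - 3)*(p + 3)*(p^3 + 3*p^2 - 4*p) = (p - 3)*(p - 1)*(p + 3)*(p^2 + 4*p) = p*(p - 3)*(p - 1)*(p + 3)*(p + 4)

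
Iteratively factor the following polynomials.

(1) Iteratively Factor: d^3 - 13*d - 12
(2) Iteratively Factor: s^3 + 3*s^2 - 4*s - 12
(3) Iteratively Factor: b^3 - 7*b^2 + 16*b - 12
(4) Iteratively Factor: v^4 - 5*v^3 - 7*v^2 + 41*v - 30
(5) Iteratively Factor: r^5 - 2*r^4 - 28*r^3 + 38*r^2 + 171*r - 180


(1) = (d - 4)*(d^2 + 4*d + 3) = (d - 4)*(d + 1)*(d + 3)
(2) = (s + 2)*(s^2 + s - 6) = (s - 2)*(s + 2)*(s + 3)
(3) = (b - 2)*(b^2 - 5*b + 6) = (b - 3)*(b - 2)*(b - 2)
(4) = (v - 2)*(v^3 - 3*v^2 - 13*v + 15) = (v - 5)*(v - 2)*(v^2 + 2*v - 3) = (v - 5)*(v - 2)*(v - 1)*(v + 3)
(5) = (r + 3)*(r^4 - 5*r^3 - 13*r^2 + 77*r - 60) = (r - 1)*(r + 3)*(r^3 - 4*r^2 - 17*r + 60) = (r - 1)*(r + 3)*(r + 4)*(r^2 - 8*r + 15) = (r - 5)*(r - 1)*(r + 3)*(r + 4)*(r - 3)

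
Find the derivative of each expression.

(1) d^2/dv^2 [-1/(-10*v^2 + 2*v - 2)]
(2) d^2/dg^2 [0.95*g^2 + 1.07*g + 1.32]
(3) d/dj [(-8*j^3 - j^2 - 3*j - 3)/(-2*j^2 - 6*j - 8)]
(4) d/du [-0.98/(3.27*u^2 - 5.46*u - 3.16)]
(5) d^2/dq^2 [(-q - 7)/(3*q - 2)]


(1) = (-25*v^2 + 5*v + (10*v - 1)^2 - 5)/(5*v^2 - v + 1)^3
(2) = 1.90000000000000
(3) = (4*j^4 + 24*j^3 + 48*j^2 + j + 3/2)/(j^4 + 6*j^3 + 17*j^2 + 24*j + 16)
(4) = (6.4092*u - 5.3508)/(-3.27*u^2 + 5.46*u + 3.16)^2
(5) = -138/(3*q - 2)^3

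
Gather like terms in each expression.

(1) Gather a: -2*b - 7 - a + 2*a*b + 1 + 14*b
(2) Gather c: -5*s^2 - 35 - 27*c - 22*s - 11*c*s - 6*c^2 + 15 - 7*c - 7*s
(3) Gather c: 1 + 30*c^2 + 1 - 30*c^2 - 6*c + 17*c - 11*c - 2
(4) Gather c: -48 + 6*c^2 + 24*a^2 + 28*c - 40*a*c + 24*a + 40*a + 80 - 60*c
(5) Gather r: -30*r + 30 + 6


(1) = a*(2*b - 1) + 12*b - 6
(2) = -6*c^2 + c*(-11*s - 34) - 5*s^2 - 29*s - 20
(3) = 0
(4) = 24*a^2 + 64*a + 6*c^2 + c*(-40*a - 32) + 32
(5) = 36 - 30*r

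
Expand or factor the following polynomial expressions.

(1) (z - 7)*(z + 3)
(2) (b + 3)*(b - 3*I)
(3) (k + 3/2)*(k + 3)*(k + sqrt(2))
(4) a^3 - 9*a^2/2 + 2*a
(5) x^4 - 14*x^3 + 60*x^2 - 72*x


(1) = z^2 - 4*z - 21
(2) = b^2 + 3*b - 3*I*b - 9*I
(3) = k^3 + sqrt(2)*k^2 + 9*k^2/2 + 9*k/2 + 9*sqrt(2)*k/2 + 9*sqrt(2)/2
(4) = a*(a - 4)*(a - 1/2)
(5) = x*(x - 6)^2*(x - 2)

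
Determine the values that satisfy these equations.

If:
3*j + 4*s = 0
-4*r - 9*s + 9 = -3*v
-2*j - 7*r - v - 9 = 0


Then:
j = -100*v/221 - 396/221
r = -3*v/221 - 171/221
s = 75*v/221 + 297/221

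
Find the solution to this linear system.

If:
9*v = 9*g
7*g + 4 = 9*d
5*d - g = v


Then:
d = -8/17
g = -20/17
v = -20/17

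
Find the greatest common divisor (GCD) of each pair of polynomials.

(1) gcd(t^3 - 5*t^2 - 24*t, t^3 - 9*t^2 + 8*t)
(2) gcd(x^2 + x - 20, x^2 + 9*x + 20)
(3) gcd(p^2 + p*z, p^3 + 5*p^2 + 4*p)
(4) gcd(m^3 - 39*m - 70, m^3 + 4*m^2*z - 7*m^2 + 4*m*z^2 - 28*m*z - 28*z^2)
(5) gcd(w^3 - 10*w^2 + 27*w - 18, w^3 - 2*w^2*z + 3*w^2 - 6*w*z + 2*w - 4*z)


(1) = t^2 - 8*t
(2) = x + 5
(3) = gcd(p*(p + z), p*(p + 1)*(p + 4)) = p
(4) = gcd((m - 7)*(m + 2)*(m + 5), (m - 7)*(m + 2*z)^2) = m - 7
(5) = gcd((w - 6)*(w - 3)*(w - 1), (w + 1)*(w + 2)*(w - 2*z)) = 1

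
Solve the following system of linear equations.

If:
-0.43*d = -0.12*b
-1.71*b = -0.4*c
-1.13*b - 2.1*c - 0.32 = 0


Then:
b = -0.03
c = -0.14
d = -0.01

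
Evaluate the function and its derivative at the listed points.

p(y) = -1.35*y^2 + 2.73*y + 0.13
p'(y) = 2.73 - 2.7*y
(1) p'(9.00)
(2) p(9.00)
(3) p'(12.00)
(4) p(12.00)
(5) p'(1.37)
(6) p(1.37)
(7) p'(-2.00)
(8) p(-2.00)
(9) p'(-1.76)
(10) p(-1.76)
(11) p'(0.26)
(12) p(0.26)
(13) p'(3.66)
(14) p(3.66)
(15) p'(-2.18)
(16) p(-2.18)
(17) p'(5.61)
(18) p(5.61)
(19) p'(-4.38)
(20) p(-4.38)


(1) = -21.57
(2) = -84.65
(3) = -29.67
(4) = -161.51
(5) = -0.97
(6) = 1.34
(7) = 8.13
(8) = -10.73
(9) = 7.48
(10) = -8.86
(11) = 2.03
(12) = 0.75
(13) = -7.15
(14) = -7.96
(15) = 8.62
(16) = -12.24
(17) = -12.42
(18) = -27.04
(19) = 14.56
(20) = -37.73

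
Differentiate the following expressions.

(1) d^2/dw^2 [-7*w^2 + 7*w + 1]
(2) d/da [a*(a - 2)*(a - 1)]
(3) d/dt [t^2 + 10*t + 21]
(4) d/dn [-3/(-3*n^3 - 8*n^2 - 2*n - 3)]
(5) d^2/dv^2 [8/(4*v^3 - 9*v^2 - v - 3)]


(1) = -14
(2) = 3*a^2 - 6*a + 2
(3) = 2*t + 10
(4) = 3*(-9*n^2 - 16*n - 2)/(3*n^3 + 8*n^2 + 2*n + 3)^2
(5) = 16*(3*(3 - 4*v)*(-4*v^3 + 9*v^2 + v + 3) - (-12*v^2 + 18*v + 1)^2)/(-4*v^3 + 9*v^2 + v + 3)^3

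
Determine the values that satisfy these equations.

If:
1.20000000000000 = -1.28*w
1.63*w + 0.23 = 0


Then:
No Solution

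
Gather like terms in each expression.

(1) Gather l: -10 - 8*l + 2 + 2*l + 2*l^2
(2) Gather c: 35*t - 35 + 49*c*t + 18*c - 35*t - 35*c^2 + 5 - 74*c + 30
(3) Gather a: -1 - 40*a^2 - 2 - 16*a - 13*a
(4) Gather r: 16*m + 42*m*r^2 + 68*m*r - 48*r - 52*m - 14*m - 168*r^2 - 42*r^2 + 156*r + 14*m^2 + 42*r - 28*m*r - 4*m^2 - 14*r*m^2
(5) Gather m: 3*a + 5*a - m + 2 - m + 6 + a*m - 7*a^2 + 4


(1) = 2*l^2 - 6*l - 8
(2) = -35*c^2 + c*(49*t - 56)
(3) = -40*a^2 - 29*a - 3
(4) = 10*m^2 - 50*m + r^2*(42*m - 210) + r*(-14*m^2 + 40*m + 150)
(5) = -7*a^2 + 8*a + m*(a - 2) + 12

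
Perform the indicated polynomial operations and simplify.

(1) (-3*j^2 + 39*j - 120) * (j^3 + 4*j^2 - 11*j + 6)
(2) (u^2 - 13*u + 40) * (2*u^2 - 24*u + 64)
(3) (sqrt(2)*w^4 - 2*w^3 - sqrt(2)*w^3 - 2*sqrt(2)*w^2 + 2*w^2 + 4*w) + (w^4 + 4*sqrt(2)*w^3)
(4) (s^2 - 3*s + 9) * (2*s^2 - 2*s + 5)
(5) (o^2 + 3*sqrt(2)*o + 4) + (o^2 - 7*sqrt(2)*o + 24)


(1) = -3*j^5 + 27*j^4 + 69*j^3 - 927*j^2 + 1554*j - 720
(2) = 2*u^4 - 50*u^3 + 456*u^2 - 1792*u + 2560
(3) = w^4 + sqrt(2)*w^4 - 2*w^3 + 3*sqrt(2)*w^3 - 2*sqrt(2)*w^2 + 2*w^2 + 4*w
(4) = 2*s^4 - 8*s^3 + 29*s^2 - 33*s + 45
(5) = 2*o^2 - 4*sqrt(2)*o + 28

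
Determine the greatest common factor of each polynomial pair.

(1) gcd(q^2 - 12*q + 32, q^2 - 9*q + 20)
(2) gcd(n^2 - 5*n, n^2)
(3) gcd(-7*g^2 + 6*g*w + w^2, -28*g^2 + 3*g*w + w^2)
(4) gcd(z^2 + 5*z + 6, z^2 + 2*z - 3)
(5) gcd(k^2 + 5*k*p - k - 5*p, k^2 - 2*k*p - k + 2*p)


(1) = q - 4
(2) = n
(3) = gcd((-g + w)*(7*g + w), (-4*g + w)*(7*g + w)) = 7*g + w
(4) = z + 3
(5) = k - 1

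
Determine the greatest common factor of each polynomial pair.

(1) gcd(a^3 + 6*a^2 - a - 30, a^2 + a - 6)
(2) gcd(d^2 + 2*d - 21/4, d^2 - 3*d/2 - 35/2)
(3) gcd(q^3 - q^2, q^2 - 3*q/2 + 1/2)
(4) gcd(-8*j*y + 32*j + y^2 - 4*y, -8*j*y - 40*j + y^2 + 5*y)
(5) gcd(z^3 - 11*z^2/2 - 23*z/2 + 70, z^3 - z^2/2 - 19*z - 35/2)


(1) = a^2 + a - 6
(2) = gcd((d - 3/2)*(d + 7/2), (d - 5)*(d + 7/2)) = d + 7/2
(3) = q - 1
(4) = gcd((-8*j + y)*(y - 4), (-8*j + y)*(y + 5)) = -8*j + y
(5) = z^2 - 3*z/2 - 35/2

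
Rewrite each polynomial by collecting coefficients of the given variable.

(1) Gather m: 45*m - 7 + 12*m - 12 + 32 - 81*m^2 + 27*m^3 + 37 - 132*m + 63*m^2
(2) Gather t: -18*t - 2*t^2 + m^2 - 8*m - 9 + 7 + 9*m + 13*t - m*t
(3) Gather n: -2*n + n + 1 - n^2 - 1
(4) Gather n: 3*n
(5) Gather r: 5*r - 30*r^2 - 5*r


(1) = 27*m^3 - 18*m^2 - 75*m + 50
(2) = m^2 + m - 2*t^2 + t*(-m - 5) - 2
(3) = -n^2 - n
(4) = 3*n
(5) = -30*r^2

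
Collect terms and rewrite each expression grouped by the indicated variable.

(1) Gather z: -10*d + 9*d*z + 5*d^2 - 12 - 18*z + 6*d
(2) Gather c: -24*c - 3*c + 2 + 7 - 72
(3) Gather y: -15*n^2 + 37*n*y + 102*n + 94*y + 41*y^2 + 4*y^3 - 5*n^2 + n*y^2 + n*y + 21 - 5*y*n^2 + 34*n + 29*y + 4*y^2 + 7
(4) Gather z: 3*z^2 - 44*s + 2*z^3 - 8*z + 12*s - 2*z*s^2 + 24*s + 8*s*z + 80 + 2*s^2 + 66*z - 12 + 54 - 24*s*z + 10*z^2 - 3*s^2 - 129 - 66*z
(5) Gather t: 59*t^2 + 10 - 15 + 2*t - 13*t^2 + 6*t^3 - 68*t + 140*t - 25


(1) = 5*d^2 - 4*d + z*(9*d - 18) - 12
(2) = -27*c - 63
(3) = -20*n^2 + 136*n + 4*y^3 + y^2*(n + 45) + y*(-5*n^2 + 38*n + 123) + 28
(4) = -s^2 - 8*s + 2*z^3 + 13*z^2 + z*(-2*s^2 - 16*s - 8) - 7
(5) = 6*t^3 + 46*t^2 + 74*t - 30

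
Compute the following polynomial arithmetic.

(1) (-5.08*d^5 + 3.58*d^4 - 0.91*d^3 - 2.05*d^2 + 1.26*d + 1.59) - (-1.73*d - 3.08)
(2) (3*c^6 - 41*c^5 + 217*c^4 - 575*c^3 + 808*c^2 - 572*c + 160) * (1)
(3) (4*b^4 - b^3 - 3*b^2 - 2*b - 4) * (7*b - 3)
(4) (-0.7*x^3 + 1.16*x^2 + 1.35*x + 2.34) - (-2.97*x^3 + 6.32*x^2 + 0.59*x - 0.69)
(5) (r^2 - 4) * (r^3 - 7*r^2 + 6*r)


(1) = -5.08*d^5 + 3.58*d^4 - 0.91*d^3 - 2.05*d^2 + 2.99*d + 4.67
(2) = 3*c^6 - 41*c^5 + 217*c^4 - 575*c^3 + 808*c^2 - 572*c + 160
(3) = 28*b^5 - 19*b^4 - 18*b^3 - 5*b^2 - 22*b + 12
(4) = 2.27*x^3 - 5.16*x^2 + 0.76*x + 3.03
(5) = r^5 - 7*r^4 + 2*r^3 + 28*r^2 - 24*r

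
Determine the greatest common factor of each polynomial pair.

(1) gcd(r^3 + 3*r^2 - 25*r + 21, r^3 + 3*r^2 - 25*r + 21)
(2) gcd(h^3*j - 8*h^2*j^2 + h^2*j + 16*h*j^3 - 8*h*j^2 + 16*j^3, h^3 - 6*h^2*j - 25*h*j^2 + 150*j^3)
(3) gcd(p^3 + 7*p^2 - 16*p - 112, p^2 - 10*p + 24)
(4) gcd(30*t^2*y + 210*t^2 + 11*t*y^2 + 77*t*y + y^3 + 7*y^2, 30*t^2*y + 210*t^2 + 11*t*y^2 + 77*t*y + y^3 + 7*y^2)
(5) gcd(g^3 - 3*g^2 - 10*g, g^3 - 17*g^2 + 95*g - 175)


(1) = gcd((r - 3)*(r - 1)*(r + 7), (r - 3)*(r - 1)*(r + 7)) = r^3 + 3*r^2 - 25*r + 21
(2) = gcd((h - 4*j)^2*(h*j + j), (h - 6*j)*(h - 5*j)*(h + 5*j)) = 1
(3) = gcd((p - 4)*(p + 4)*(p + 7), (p - 6)*(p - 4)) = p - 4
(4) = gcd((5*t + y)*(6*t + y)*(y + 7), (5*t + y)*(6*t + y)*(y + 7)) = 30*t^2*y + 210*t^2 + 11*t*y^2 + 77*t*y + y^3 + 7*y^2
(5) = g - 5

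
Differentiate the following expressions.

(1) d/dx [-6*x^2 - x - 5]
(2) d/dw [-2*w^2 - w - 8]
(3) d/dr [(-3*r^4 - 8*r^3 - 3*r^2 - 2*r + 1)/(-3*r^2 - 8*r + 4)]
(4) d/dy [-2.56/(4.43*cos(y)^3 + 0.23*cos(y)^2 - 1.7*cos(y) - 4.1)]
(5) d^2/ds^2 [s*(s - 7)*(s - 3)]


(1) = -12*x - 1
(2) = -4*w - 1
(3) = 2*r*(9*r^4 + 48*r^3 + 40*r^2 - 39*r - 9)/(9*r^4 + 48*r^3 + 40*r^2 - 64*r + 16)
(4) = (-34.0224*cos(y)^2 - 1.1776*cos(y) + 4.352)*sin(y)/(4.43*cos(y)^3 + 0.23*cos(y)^2 - 1.7*cos(y) - 4.1)^2
(5) = 6*s - 20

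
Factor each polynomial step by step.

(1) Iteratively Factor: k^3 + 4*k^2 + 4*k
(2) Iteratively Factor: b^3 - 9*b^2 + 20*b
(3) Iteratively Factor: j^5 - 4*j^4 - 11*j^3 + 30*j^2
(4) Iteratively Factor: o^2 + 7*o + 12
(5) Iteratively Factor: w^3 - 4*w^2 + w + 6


(1) = (k + 2)*(k^2 + 2*k) = (k + 2)^2*(k)
(2) = (b)*(b^2 - 9*b + 20) = b*(b - 4)*(b - 5)
(3) = (j)*(j^4 - 4*j^3 - 11*j^2 + 30*j) = j*(j - 2)*(j^3 - 2*j^2 - 15*j) = j*(j - 5)*(j - 2)*(j^2 + 3*j) = j*(j - 5)*(j - 2)*(j + 3)*(j)
(4) = (o + 3)*(o + 4)
(5) = (w - 2)*(w^2 - 2*w - 3) = (w - 3)*(w - 2)*(w + 1)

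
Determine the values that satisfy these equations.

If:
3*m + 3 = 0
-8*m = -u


Then:
m = -1
u = -8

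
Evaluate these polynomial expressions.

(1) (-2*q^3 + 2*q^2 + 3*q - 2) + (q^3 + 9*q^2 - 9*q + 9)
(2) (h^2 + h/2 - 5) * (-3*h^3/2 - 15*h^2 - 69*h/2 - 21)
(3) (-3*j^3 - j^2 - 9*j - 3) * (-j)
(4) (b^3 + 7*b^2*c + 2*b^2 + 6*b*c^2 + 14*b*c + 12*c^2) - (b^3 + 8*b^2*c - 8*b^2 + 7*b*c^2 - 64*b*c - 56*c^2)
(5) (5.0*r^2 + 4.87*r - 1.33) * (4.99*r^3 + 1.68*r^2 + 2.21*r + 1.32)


(1) = -q^3 + 11*q^2 - 6*q + 7
(2) = -3*h^5/2 - 63*h^4/4 - 69*h^3/2 + 147*h^2/4 + 162*h + 105
(3) = 3*j^4 + j^3 + 9*j^2 + 3*j
(4) = -b^2*c + 10*b^2 - b*c^2 + 78*b*c + 68*c^2
(5) = 24.95*r^5 + 32.7013*r^4 + 12.5949*r^3 + 15.1283*r^2 + 3.4891*r - 1.7556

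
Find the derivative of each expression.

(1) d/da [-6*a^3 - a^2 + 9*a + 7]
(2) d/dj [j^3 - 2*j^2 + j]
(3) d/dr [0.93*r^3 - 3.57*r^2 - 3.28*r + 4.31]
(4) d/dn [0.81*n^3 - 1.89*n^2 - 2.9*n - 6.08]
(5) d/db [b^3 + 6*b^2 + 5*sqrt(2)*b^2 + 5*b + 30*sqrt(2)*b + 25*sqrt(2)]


(1) = -18*a^2 - 2*a + 9
(2) = 3*j^2 - 4*j + 1
(3) = 2.79*r^2 - 7.14*r - 3.28
(4) = 2.43*n^2 - 3.78*n - 2.9
(5) = 3*b^2 + 12*b + 10*sqrt(2)*b + 5 + 30*sqrt(2)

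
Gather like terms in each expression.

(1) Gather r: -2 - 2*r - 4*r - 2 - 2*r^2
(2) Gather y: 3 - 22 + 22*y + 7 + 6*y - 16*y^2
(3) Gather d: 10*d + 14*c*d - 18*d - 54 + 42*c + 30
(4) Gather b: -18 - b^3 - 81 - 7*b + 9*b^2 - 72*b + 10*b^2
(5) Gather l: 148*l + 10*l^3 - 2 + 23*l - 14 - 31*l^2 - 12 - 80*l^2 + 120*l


(1) = -2*r^2 - 6*r - 4
(2) = -16*y^2 + 28*y - 12
(3) = 42*c + d*(14*c - 8) - 24
(4) = -b^3 + 19*b^2 - 79*b - 99
(5) = 10*l^3 - 111*l^2 + 291*l - 28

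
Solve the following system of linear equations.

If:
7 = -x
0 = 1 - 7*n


Then:
n = 1/7
x = -7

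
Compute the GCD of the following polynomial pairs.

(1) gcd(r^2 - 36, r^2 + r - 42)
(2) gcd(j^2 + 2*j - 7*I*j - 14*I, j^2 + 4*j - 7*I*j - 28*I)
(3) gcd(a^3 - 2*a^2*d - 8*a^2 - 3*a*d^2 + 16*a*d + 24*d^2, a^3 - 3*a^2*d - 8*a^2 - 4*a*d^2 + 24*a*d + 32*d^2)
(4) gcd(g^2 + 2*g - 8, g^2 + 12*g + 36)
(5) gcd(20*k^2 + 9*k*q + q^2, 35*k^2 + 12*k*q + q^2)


(1) = gcd((r - 6)*(r + 6), (r - 6)*(r + 7)) = r - 6
(2) = j - 7*I
(3) = gcd((a - 8)*(a - 3*d)*(a + d), (a - 8)*(a - 4*d)*(a + d)) = a^2 + a*d - 8*a - 8*d
(4) = gcd((g - 2)*(g + 4), (g + 6)^2) = 1
(5) = 5*k + q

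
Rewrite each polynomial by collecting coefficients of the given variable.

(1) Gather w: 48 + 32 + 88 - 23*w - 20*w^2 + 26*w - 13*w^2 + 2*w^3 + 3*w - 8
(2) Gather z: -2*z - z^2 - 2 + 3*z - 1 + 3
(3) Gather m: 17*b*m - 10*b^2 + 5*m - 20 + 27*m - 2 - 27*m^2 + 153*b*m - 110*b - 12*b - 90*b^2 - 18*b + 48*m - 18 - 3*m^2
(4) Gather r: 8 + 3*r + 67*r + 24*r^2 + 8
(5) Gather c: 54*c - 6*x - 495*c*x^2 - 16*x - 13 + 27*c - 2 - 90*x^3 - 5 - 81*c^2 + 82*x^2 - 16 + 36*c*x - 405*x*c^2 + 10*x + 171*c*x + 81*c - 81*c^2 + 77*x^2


(1) = 2*w^3 - 33*w^2 + 6*w + 160
(2) = -z^2 + z
(3) = -100*b^2 - 140*b - 30*m^2 + m*(170*b + 80) - 40
(4) = 24*r^2 + 70*r + 16
(5) = c^2*(-405*x - 162) + c*(-495*x^2 + 207*x + 162) - 90*x^3 + 159*x^2 - 12*x - 36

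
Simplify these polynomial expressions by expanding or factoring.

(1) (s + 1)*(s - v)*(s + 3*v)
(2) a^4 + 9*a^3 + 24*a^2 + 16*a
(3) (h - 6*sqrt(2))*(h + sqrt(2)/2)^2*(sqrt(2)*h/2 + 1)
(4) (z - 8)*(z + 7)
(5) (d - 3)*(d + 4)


(1) = s^3 + 2*s^2*v + s^2 - 3*s*v^2 + 2*s*v - 3*v^2
(2) = a*(a + 1)*(a + 4)^2
(3) = sqrt(2)*h^4/2 - 4*h^3 - 43*sqrt(2)*h^2/4 - 29*h/2 - 3*sqrt(2)
(4) = z^2 - z - 56
(5) = d^2 + d - 12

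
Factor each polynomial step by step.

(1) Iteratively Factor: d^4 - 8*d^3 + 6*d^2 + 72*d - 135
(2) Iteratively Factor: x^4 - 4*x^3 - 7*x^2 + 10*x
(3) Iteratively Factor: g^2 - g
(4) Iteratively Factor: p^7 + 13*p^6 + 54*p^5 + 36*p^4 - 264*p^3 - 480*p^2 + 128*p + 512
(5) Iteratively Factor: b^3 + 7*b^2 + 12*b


(1) = (d - 5)*(d^3 - 3*d^2 - 9*d + 27) = (d - 5)*(d - 3)*(d^2 - 9) = (d - 5)*(d - 3)^2*(d + 3)
(2) = (x)*(x^3 - 4*x^2 - 7*x + 10) = x*(x - 1)*(x^2 - 3*x - 10) = x*(x - 1)*(x + 2)*(x - 5)
(3) = (g)*(g - 1)
(4) = (p + 4)*(p^6 + 9*p^5 + 18*p^4 - 36*p^3 - 120*p^2 + 128) = (p - 1)*(p + 4)*(p^5 + 10*p^4 + 28*p^3 - 8*p^2 - 128*p - 128) = (p - 1)*(p + 4)^2*(p^4 + 6*p^3 + 4*p^2 - 24*p - 32) = (p - 1)*(p + 4)^3*(p^3 + 2*p^2 - 4*p - 8) = (p - 1)*(p + 2)*(p + 4)^3*(p^2 - 4) = (p - 2)*(p - 1)*(p + 2)*(p + 4)^3*(p + 2)
(5) = (b + 3)*(b^2 + 4*b) = (b + 3)*(b + 4)*(b)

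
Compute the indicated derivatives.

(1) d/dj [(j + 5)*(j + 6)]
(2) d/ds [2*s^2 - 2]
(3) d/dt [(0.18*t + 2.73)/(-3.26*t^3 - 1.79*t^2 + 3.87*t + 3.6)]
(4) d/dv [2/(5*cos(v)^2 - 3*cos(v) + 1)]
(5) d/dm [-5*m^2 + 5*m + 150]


(1) = 2*j + 11
(2) = 4*s
(3) = (1.1736*t^3 + 27.0216*t^2 + 9.7734*t - 9.9171)/(10.6276*t^6 + 11.6708*t^5 - 22.0283*t^4 - 37.3266*t^3 + 2.0889*t^2 + 27.864*t + 12.96)
(4) = 2*(10*cos(v) - 3)*sin(v)/(5*cos(v)^2 - 3*cos(v) + 1)^2
(5) = 5 - 10*m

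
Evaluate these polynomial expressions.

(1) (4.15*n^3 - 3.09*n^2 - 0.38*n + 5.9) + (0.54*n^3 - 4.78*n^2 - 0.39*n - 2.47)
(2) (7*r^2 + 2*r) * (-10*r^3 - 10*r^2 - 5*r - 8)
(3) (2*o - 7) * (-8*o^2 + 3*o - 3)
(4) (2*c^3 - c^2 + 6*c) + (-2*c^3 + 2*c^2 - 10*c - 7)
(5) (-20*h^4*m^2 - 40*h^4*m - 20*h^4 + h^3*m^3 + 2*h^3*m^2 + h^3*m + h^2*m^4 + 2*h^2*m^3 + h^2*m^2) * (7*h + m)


(1) = 4.69*n^3 - 7.87*n^2 - 0.77*n + 3.43
(2) = -70*r^5 - 90*r^4 - 55*r^3 - 66*r^2 - 16*r
(3) = -16*o^3 + 62*o^2 - 27*o + 21
(4) = c^2 - 4*c - 7
(5) = -140*h^5*m^2 - 280*h^5*m - 140*h^5 - 13*h^4*m^3 - 26*h^4*m^2 - 13*h^4*m + 8*h^3*m^4 + 16*h^3*m^3 + 8*h^3*m^2 + h^2*m^5 + 2*h^2*m^4 + h^2*m^3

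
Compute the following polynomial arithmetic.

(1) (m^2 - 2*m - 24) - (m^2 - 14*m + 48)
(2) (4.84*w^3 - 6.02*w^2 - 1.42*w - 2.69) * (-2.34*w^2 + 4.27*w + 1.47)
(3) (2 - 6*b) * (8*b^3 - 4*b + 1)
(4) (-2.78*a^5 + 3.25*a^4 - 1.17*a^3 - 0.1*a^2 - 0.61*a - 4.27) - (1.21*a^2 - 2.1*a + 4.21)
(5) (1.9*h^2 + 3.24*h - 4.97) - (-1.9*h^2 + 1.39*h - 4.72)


(1) = 12*m - 72
(2) = -11.3256*w^5 + 34.7536*w^4 - 15.2678*w^3 - 8.6182*w^2 - 13.5737*w - 3.9543
(3) = -48*b^4 + 16*b^3 + 24*b^2 - 14*b + 2
(4) = -2.78*a^5 + 3.25*a^4 - 1.17*a^3 - 1.31*a^2 + 1.49*a - 8.48
(5) = 3.8*h^2 + 1.85*h - 0.25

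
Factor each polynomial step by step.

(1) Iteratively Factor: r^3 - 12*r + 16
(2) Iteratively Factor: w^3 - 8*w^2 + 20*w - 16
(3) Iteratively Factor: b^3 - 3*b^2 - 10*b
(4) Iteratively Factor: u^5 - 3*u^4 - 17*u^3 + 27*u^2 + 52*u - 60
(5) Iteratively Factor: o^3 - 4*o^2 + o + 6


(1) = (r + 4)*(r^2 - 4*r + 4) = (r - 2)*(r + 4)*(r - 2)
(2) = (w - 2)*(w^2 - 6*w + 8) = (w - 2)^2*(w - 4)
(3) = (b)*(b^2 - 3*b - 10) = b*(b - 5)*(b + 2)
(4) = (u - 5)*(u^4 + 2*u^3 - 7*u^2 - 8*u + 12) = (u - 5)*(u - 2)*(u^3 + 4*u^2 + u - 6) = (u - 5)*(u - 2)*(u - 1)*(u^2 + 5*u + 6) = (u - 5)*(u - 2)*(u - 1)*(u + 2)*(u + 3)
(5) = (o - 2)*(o^2 - 2*o - 3) = (o - 3)*(o - 2)*(o + 1)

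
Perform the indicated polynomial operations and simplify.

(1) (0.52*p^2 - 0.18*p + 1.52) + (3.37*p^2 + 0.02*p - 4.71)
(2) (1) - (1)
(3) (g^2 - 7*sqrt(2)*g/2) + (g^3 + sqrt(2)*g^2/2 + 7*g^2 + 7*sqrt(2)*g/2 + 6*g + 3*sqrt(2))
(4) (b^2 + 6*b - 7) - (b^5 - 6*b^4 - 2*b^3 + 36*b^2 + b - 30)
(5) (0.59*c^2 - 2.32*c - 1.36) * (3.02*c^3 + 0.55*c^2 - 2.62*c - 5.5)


(1) = 3.89*p^2 - 0.16*p - 3.19
(2) = 0
(3) = g^3 + sqrt(2)*g^2/2 + 8*g^2 + 6*g + 3*sqrt(2)
(4) = -b^5 + 6*b^4 + 2*b^3 - 35*b^2 + 5*b + 23
(5) = 1.7818*c^5 - 6.6819*c^4 - 6.929*c^3 + 2.0854*c^2 + 16.3232*c + 7.48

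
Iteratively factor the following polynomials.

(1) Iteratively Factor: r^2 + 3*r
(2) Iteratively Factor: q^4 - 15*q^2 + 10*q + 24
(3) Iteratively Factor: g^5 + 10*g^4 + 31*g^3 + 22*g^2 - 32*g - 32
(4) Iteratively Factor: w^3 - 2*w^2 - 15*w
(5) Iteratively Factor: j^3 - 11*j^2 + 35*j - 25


(1) = (r)*(r + 3)
(2) = (q - 2)*(q^3 + 2*q^2 - 11*q - 12) = (q - 3)*(q - 2)*(q^2 + 5*q + 4) = (q - 3)*(q - 2)*(q + 1)*(q + 4)
(3) = (g + 2)*(g^4 + 8*g^3 + 15*g^2 - 8*g - 16) = (g + 2)*(g + 4)*(g^3 + 4*g^2 - g - 4) = (g - 1)*(g + 2)*(g + 4)*(g^2 + 5*g + 4) = (g - 1)*(g + 2)*(g + 4)^2*(g + 1)
(4) = (w + 3)*(w^2 - 5*w) = w*(w + 3)*(w - 5)
(5) = (j - 5)*(j^2 - 6*j + 5) = (j - 5)^2*(j - 1)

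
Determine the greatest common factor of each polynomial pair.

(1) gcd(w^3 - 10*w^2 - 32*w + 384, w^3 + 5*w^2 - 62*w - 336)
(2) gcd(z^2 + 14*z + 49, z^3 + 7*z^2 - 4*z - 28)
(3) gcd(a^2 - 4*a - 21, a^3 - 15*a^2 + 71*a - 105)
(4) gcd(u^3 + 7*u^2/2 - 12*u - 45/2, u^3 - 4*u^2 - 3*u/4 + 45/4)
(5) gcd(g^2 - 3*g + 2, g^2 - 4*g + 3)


(1) = w^2 - 2*w - 48
(2) = z + 7
(3) = a - 7
(4) = gcd((u - 3)*(u + 3/2)*(u + 5), (u - 3)*(u - 5/2)*(u + 3/2)) = u^2 - 3*u/2 - 9/2
(5) = gcd((g - 2)*(g - 1), (g - 3)*(g - 1)) = g - 1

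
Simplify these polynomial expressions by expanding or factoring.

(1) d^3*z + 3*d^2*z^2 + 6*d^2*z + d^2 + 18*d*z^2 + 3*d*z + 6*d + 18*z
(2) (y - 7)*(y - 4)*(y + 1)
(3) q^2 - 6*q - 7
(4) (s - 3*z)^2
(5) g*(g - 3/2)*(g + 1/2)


(1) = (d + 6)*(d + 3*z)*(d*z + 1)
(2) = y^3 - 10*y^2 + 17*y + 28
(3) = (q - 7)*(q + 1)
(4) = s^2 - 6*s*z + 9*z^2
(5) = g^3 - g^2 - 3*g/4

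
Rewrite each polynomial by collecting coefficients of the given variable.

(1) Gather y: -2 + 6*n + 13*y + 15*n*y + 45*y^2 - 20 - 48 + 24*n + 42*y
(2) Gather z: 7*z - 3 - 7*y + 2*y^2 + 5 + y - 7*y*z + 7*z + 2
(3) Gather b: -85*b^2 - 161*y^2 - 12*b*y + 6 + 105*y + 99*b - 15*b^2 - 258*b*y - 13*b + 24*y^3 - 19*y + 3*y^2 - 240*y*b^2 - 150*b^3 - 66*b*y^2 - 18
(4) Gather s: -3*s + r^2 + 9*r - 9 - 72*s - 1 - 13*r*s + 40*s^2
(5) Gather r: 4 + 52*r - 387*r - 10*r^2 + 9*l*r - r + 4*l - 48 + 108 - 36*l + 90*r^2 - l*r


(1) = 30*n + 45*y^2 + y*(15*n + 55) - 70
(2) = 2*y^2 - 6*y + z*(14 - 7*y) + 4
(3) = -150*b^3 + b^2*(-240*y - 100) + b*(-66*y^2 - 270*y + 86) + 24*y^3 - 158*y^2 + 86*y - 12
(4) = r^2 + 9*r + 40*s^2 + s*(-13*r - 75) - 10
(5) = -32*l + 80*r^2 + r*(8*l - 336) + 64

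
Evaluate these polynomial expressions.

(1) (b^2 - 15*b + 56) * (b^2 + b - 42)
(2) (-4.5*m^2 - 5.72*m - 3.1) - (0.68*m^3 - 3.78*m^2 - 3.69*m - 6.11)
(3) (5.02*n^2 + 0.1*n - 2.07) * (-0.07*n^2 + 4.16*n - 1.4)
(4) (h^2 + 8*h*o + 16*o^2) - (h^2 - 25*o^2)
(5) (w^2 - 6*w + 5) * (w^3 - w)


(1) = b^4 - 14*b^3 - b^2 + 686*b - 2352
(2) = -0.68*m^3 - 0.72*m^2 - 2.03*m + 3.01
(3) = -0.3514*n^4 + 20.8762*n^3 - 6.4671*n^2 - 8.7512*n + 2.898
(4) = 8*h*o + 41*o^2
(5) = w^5 - 6*w^4 + 4*w^3 + 6*w^2 - 5*w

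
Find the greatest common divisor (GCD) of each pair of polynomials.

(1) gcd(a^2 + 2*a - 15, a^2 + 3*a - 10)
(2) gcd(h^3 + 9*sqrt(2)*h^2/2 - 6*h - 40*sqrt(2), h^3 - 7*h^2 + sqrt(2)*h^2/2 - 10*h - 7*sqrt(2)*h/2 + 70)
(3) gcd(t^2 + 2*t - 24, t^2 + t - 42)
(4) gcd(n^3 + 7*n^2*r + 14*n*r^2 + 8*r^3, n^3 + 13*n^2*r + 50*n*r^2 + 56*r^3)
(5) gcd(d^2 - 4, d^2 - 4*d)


(1) = a + 5
(2) = gcd((h - 2*sqrt(2))*(h + 5*sqrt(2)/2)*(h + 4*sqrt(2)), (h - 7)*(h - 2*sqrt(2))*(h + 5*sqrt(2)/2)) = h^2 + sqrt(2)*h/2 - 10
(3) = 1
(4) = n^2 + 6*n*r + 8*r^2
(5) = gcd((d - 2)*(d + 2), d*(d - 4)) = 1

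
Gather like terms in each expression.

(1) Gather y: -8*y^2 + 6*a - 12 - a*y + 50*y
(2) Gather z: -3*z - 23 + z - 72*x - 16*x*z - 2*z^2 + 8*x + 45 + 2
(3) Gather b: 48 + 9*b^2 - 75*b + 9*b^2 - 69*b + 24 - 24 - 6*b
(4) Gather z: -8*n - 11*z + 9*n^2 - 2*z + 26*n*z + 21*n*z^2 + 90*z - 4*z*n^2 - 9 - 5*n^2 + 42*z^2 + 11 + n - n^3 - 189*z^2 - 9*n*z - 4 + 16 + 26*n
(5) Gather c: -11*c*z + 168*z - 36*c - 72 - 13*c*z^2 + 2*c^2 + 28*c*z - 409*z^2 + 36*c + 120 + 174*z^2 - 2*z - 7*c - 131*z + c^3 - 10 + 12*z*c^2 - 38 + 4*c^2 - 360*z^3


(1) = 6*a - 8*y^2 + y*(50 - a) - 12
(2) = -64*x - 2*z^2 + z*(-16*x - 2) + 24
(3) = 18*b^2 - 150*b + 48
(4) = -n^3 + 4*n^2 + 19*n + z^2*(21*n - 147) + z*(-4*n^2 + 17*n + 77) + 14
(5) = c^3 + c^2*(12*z + 6) + c*(-13*z^2 + 17*z - 7) - 360*z^3 - 235*z^2 + 35*z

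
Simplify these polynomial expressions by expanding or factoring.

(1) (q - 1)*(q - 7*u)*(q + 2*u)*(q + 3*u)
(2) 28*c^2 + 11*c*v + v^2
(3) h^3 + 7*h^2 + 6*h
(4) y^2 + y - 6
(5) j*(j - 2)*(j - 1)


(1) = q^4 - 2*q^3*u - q^3 - 29*q^2*u^2 + 2*q^2*u - 42*q*u^3 + 29*q*u^2 + 42*u^3
(2) = (4*c + v)*(7*c + v)
(3) = h*(h + 1)*(h + 6)
(4) = (y - 2)*(y + 3)
(5) = j^3 - 3*j^2 + 2*j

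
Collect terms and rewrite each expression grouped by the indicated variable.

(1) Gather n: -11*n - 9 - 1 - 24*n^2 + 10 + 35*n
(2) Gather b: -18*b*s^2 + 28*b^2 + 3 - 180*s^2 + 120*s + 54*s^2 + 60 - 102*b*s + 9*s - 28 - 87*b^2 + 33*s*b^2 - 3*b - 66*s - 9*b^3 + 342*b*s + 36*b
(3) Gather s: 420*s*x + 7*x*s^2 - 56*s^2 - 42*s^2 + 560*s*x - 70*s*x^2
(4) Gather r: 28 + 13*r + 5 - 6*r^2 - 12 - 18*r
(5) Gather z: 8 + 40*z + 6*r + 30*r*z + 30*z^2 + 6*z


(1) = -24*n^2 + 24*n
(2) = -9*b^3 + b^2*(33*s - 59) + b*(-18*s^2 + 240*s + 33) - 126*s^2 + 63*s + 35
(3) = s^2*(7*x - 98) + s*(-70*x^2 + 980*x)
(4) = -6*r^2 - 5*r + 21
(5) = 6*r + 30*z^2 + z*(30*r + 46) + 8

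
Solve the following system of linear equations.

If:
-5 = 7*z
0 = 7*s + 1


Then:
s = -1/7
z = -5/7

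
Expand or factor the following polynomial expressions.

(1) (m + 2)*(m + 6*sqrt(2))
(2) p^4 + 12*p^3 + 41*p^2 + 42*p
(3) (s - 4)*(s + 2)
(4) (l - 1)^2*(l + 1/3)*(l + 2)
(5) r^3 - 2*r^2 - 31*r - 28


(1) = m^2 + 2*m + 6*sqrt(2)*m + 12*sqrt(2)
(2) = p*(p + 2)*(p + 3)*(p + 7)
(3) = s^2 - 2*s - 8
(4) = l^4 + l^3/3 - 3*l^2 + l + 2/3
(5) = (r - 7)*(r + 1)*(r + 4)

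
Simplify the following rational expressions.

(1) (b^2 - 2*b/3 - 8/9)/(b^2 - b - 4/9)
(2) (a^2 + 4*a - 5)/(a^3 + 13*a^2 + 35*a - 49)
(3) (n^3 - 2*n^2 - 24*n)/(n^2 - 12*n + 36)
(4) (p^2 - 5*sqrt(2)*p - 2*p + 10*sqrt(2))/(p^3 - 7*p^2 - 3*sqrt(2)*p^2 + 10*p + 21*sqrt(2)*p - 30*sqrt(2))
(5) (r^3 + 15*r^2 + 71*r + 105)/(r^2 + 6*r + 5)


(1) = (3*b + 2)/(3*b + 1)
(2) = (a + 5)/(a^2 + 14*a + 49)
(3) = (n^2 + 4*n)/(n - 6)
(4) = (p - 5*sqrt(2))/(p^2 + p*(-5 - 3*sqrt(2)) + 15*sqrt(2))
(5) = (r^2 + 10*r + 21)/(r + 1)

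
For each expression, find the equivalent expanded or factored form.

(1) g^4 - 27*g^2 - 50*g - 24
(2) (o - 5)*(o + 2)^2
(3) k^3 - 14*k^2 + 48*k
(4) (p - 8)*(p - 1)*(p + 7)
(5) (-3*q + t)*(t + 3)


(1) = (g - 6)*(g + 1)^2*(g + 4)
(2) = o^3 - o^2 - 16*o - 20
(3) = k*(k - 8)*(k - 6)
(4) = p^3 - 2*p^2 - 55*p + 56
(5) = -3*q*t - 9*q + t^2 + 3*t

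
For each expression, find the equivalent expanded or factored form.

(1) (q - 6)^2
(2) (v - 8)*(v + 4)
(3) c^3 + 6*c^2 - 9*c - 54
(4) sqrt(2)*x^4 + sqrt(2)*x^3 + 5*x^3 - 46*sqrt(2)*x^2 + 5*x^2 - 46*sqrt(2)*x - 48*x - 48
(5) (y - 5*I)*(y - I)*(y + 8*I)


(1) = q^2 - 12*q + 36
(2) = v^2 - 4*v - 32
(3) = (c - 3)*(c + 3)*(c + 6)
(4) = (x - 4*sqrt(2))*(x + sqrt(2)/2)*(x + 6*sqrt(2))*(sqrt(2)*x + sqrt(2))
(5) = y^3 + 2*I*y^2 + 43*y - 40*I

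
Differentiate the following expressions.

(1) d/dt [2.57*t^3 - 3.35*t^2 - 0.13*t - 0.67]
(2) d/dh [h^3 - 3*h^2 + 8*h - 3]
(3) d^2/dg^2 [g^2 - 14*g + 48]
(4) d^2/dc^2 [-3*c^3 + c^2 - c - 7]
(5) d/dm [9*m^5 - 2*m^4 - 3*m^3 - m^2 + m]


(1) = 7.71*t^2 - 6.7*t - 0.13
(2) = 3*h^2 - 6*h + 8
(3) = 2
(4) = 2 - 18*c
(5) = 45*m^4 - 8*m^3 - 9*m^2 - 2*m + 1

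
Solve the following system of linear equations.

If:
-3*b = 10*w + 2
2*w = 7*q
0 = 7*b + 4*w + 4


Then:
b = -16/29
q = -2/203
w = -1/29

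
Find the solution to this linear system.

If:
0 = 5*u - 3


Then:
u = 3/5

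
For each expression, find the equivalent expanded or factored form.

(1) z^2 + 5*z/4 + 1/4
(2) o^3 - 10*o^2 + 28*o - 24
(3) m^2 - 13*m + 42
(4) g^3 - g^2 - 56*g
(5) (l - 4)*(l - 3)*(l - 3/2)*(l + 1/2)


(1) = (z + 1/4)*(z + 1)
(2) = (o - 6)*(o - 2)^2
(3) = (m - 7)*(m - 6)
(4) = g*(g - 8)*(g + 7)
(5) = l^4 - 8*l^3 + 73*l^2/4 - 27*l/4 - 9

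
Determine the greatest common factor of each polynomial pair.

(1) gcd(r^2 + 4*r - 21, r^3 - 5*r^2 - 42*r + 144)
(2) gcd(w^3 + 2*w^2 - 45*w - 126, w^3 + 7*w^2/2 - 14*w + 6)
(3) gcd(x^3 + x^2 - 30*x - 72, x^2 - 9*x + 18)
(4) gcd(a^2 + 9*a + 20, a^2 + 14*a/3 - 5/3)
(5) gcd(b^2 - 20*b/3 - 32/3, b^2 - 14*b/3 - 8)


(1) = r - 3
(2) = w + 6
(3) = gcd((x - 6)*(x + 3)*(x + 4), (x - 6)*(x - 3)) = x - 6
(4) = a + 5
(5) = gcd((b - 8)*(b + 4/3), (b - 6)*(b + 4/3)) = b + 4/3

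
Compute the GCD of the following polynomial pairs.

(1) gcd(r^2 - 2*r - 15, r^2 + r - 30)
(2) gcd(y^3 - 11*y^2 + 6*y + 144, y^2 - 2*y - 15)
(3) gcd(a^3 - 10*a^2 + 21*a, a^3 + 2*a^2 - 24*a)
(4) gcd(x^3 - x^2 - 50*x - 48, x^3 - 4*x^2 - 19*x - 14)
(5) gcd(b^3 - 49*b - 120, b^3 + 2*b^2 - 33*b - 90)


(1) = gcd((r - 5)*(r + 3), (r - 5)*(r + 6)) = r - 5
(2) = gcd((y - 8)*(y - 6)*(y + 3), (y - 5)*(y + 3)) = y + 3
(3) = a
(4) = x + 1
(5) = b^2 + 8*b + 15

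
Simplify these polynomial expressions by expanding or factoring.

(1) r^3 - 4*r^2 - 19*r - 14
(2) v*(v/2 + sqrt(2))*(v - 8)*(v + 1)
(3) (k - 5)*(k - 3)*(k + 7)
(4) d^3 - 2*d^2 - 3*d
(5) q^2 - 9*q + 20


(1) = (r - 7)*(r + 1)*(r + 2)
(2) = v^4/2 - 7*v^3/2 + sqrt(2)*v^3 - 7*sqrt(2)*v^2 - 4*v^2 - 8*sqrt(2)*v
(3) = k^3 - k^2 - 41*k + 105
(4) = d*(d - 3)*(d + 1)
(5) = (q - 5)*(q - 4)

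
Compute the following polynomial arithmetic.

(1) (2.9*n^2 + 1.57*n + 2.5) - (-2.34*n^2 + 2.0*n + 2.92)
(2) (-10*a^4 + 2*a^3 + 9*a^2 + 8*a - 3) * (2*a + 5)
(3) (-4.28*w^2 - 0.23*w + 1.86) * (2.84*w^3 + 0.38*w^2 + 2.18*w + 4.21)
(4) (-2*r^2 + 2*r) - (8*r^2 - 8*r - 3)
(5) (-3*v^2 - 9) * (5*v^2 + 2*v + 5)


(1) = 5.24*n^2 - 0.43*n - 0.42
(2) = -20*a^5 - 46*a^4 + 28*a^3 + 61*a^2 + 34*a - 15
(3) = -12.1552*w^5 - 2.2796*w^4 - 4.1354*w^3 - 17.8134*w^2 + 3.0865*w + 7.8306
(4) = -10*r^2 + 10*r + 3
(5) = -15*v^4 - 6*v^3 - 60*v^2 - 18*v - 45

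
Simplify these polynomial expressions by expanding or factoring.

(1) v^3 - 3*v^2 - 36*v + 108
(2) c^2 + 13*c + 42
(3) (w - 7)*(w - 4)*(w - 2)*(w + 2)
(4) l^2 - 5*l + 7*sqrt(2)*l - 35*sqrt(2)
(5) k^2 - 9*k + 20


(1) = (v - 6)*(v - 3)*(v + 6)
(2) = (c + 6)*(c + 7)
(3) = w^4 - 11*w^3 + 24*w^2 + 44*w - 112
(4) = (l - 5)*(l + 7*sqrt(2))
(5) = (k - 5)*(k - 4)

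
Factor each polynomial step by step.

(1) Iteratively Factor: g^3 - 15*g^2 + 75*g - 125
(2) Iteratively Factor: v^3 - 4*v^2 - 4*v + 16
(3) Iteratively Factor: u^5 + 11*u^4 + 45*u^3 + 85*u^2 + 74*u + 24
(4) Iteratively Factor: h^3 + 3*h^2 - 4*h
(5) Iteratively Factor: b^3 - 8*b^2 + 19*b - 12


(1) = (g - 5)*(g^2 - 10*g + 25) = (g - 5)^2*(g - 5)
(2) = (v - 4)*(v^2 - 4) = (v - 4)*(v - 2)*(v + 2)
(3) = (u + 4)*(u^4 + 7*u^3 + 17*u^2 + 17*u + 6) = (u + 1)*(u + 4)*(u^3 + 6*u^2 + 11*u + 6) = (u + 1)*(u + 3)*(u + 4)*(u^2 + 3*u + 2) = (u + 1)^2*(u + 3)*(u + 4)*(u + 2)
(4) = (h + 4)*(h^2 - h) = h*(h + 4)*(h - 1)
(5) = (b - 1)*(b^2 - 7*b + 12) = (b - 4)*(b - 1)*(b - 3)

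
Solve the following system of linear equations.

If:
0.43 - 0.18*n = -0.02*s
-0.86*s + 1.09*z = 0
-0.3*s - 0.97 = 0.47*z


Then:
n = 2.23
s = -1.45
z = -1.14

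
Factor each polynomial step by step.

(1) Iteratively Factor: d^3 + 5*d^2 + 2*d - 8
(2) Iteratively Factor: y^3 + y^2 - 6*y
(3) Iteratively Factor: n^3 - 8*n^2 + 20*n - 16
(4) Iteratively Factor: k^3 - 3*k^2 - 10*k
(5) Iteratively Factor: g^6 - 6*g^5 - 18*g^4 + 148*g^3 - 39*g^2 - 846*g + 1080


(1) = (d - 1)*(d^2 + 6*d + 8) = (d - 1)*(d + 2)*(d + 4)
(2) = (y + 3)*(y^2 - 2*y) = y*(y + 3)*(y - 2)
(3) = (n - 2)*(n^2 - 6*n + 8) = (n - 2)^2*(n - 4)
(4) = (k - 5)*(k^2 + 2*k) = k*(k - 5)*(k + 2)
(5) = (g - 5)*(g^5 - g^4 - 23*g^3 + 33*g^2 + 126*g - 216) = (g - 5)*(g + 3)*(g^4 - 4*g^3 - 11*g^2 + 66*g - 72) = (g - 5)*(g + 3)*(g + 4)*(g^3 - 8*g^2 + 21*g - 18) = (g - 5)*(g - 3)*(g + 3)*(g + 4)*(g^2 - 5*g + 6) = (g - 5)*(g - 3)^2*(g + 3)*(g + 4)*(g - 2)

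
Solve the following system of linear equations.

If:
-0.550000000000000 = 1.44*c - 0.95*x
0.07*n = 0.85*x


Then:
c = 0.659722222222222*x - 0.381944444444444
n = 12.1428571428571*x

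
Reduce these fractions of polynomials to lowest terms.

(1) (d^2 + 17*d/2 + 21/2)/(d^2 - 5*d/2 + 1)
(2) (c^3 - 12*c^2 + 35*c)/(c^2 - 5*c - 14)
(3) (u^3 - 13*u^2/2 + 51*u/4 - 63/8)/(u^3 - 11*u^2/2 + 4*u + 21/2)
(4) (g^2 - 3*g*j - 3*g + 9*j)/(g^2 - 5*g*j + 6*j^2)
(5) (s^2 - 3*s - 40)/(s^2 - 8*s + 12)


(1) = (2*d^2 + 17*d + 21)/(2*d^2 - 5*d + 2)
(2) = (c^2 - 5*c)/(c + 2)
(3) = (4*u^2 - 12*u + 9)/(4*u^2 - 8*u - 12)
(4) = (g - 3)/(g - 2*j)
(5) = (s^2 - 3*s - 40)/(s^2 - 8*s + 12)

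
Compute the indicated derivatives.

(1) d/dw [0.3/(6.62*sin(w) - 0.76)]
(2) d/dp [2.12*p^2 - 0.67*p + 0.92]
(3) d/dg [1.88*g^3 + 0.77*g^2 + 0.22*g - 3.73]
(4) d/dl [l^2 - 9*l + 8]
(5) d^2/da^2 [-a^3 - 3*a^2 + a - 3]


(1) = -1.986*cos(w)/(6.62*sin(w) - 0.76)^2
(2) = 4.24*p - 0.67
(3) = 5.64*g^2 + 1.54*g + 0.22
(4) = 2*l - 9
(5) = -6*a - 6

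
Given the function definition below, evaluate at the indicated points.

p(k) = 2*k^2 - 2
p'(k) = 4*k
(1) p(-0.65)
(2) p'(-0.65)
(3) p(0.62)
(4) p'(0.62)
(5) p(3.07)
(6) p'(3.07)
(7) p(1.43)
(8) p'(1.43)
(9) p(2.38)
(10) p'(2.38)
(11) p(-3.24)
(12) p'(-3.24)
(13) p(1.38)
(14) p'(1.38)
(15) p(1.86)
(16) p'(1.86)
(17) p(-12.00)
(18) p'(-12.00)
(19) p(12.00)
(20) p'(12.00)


(1) = -1.15
(2) = -2.60
(3) = -1.23
(4) = 2.48
(5) = 16.85
(6) = 12.28
(7) = 2.09
(8) = 5.72
(9) = 9.33
(10) = 9.52
(11) = 19.00
(12) = -12.96
(13) = 1.81
(14) = 5.52
(15) = 4.92
(16) = 7.44
(17) = 286.00
(18) = -48.00
(19) = 286.00
(20) = 48.00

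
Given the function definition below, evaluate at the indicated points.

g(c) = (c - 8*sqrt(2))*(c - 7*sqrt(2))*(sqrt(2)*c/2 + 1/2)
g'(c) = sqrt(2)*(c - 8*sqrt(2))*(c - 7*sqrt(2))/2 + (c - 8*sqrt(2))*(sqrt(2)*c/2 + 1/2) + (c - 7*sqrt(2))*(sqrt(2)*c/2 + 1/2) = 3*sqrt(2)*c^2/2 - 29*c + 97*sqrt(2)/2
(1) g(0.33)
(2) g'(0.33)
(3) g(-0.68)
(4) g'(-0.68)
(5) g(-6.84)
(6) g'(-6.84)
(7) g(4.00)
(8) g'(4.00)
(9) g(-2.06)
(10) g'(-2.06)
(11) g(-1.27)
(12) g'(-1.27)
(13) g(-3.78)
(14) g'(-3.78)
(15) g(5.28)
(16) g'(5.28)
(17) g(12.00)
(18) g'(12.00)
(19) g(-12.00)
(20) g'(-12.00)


(1) = 77.08
(2) = 59.25
(3) = 2.43
(4) = 89.29
(5) = -1317.83
(6) = 366.20
(7) = 143.61
(8) = -13.47
(9) = -153.01
(10) = 137.33
(11) = -55.94
(12) = 108.84
(13) = -448.64
(14) = 208.52
(15) = 118.00
(16) = -25.39
(17) = 12.95
(18) = 26.06
(19) = -4076.95
(20) = 722.06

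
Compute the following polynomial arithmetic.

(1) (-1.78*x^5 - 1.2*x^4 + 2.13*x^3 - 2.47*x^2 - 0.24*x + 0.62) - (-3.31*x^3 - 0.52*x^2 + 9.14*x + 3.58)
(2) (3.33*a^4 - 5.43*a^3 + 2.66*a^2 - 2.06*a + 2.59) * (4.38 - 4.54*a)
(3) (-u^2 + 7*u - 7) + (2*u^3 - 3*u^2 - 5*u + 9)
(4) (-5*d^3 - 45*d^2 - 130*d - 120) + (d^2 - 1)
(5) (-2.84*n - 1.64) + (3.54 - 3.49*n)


(1) = -1.78*x^5 - 1.2*x^4 + 5.44*x^3 - 1.95*x^2 - 9.38*x - 2.96
(2) = -15.1182*a^5 + 39.2376*a^4 - 35.8598*a^3 + 21.0032*a^2 - 20.7814*a + 11.3442
(3) = 2*u^3 - 4*u^2 + 2*u + 2
(4) = -5*d^3 - 44*d^2 - 130*d - 121
(5) = 1.9 - 6.33*n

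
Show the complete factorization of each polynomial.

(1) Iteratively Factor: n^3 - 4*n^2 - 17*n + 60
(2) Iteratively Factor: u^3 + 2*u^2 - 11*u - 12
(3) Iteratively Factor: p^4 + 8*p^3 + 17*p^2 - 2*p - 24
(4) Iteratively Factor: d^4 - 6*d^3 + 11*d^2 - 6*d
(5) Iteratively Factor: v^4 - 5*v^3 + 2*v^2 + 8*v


(1) = (n + 4)*(n^2 - 8*n + 15) = (n - 5)*(n + 4)*(n - 3)
(2) = (u + 1)*(u^2 + u - 12) = (u + 1)*(u + 4)*(u - 3)
(3) = (p + 4)*(p^3 + 4*p^2 + p - 6) = (p + 3)*(p + 4)*(p^2 + p - 2) = (p - 1)*(p + 3)*(p + 4)*(p + 2)
(4) = (d - 2)*(d^3 - 4*d^2 + 3*d) = d*(d - 2)*(d^2 - 4*d + 3) = d*(d - 2)*(d - 1)*(d - 3)
(5) = (v - 2)*(v^3 - 3*v^2 - 4*v) = (v - 2)*(v + 1)*(v^2 - 4*v) = v*(v - 2)*(v + 1)*(v - 4)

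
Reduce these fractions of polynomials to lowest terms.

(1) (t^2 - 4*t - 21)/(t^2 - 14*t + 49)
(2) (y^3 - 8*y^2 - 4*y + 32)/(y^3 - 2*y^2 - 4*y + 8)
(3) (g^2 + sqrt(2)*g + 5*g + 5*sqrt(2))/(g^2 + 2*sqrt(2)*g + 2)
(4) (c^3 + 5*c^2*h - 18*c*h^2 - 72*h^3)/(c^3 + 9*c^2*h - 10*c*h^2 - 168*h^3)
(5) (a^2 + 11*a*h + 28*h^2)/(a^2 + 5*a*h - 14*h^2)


(1) = (t + 3)/(t - 7)
(2) = (y - 8)/(y - 2)
(3) = (g + 5)/(g + sqrt(2))
(4) = (c + 3*h)/(c + 7*h)
(5) = (a + 4*h)/(a - 2*h)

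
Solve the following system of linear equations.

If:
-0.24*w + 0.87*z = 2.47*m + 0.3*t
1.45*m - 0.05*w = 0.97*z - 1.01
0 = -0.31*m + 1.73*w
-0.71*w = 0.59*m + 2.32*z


Then:
m = -0.58
t = 5.38
w = -0.10
z = 0.18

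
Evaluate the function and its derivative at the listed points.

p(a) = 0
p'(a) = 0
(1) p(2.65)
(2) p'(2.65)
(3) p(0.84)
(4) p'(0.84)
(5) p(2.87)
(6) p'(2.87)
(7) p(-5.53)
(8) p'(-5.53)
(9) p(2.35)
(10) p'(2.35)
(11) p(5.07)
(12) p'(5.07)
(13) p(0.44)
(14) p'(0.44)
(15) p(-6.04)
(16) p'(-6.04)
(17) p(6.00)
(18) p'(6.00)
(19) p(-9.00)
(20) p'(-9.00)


(1) = 0.00
(2) = 0.00
(3) = 0.00
(4) = 0.00
(5) = 0.00
(6) = 0.00
(7) = 0.00
(8) = 0.00
(9) = 0.00
(10) = 0.00
(11) = 0.00
(12) = 0.00
(13) = 0.00
(14) = 0.00
(15) = 0.00
(16) = 0.00
(17) = 0.00
(18) = 0.00
(19) = 0.00
(20) = 0.00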